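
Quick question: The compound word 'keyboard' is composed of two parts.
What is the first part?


Split 'keyboard' into 'key' + 'board'. The first part is 'key'.

key


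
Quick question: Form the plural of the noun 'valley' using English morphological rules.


Apply rule: Add -s. 'valley' becomes 'valleys'.

valleys


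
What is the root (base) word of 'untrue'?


Remove prefix 'un' from 'untrue' to get root 'true'.

true


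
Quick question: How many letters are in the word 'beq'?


Spell out 'beq' and number each letter: b(1), e(2), q(3). Total: 3 letters.

3


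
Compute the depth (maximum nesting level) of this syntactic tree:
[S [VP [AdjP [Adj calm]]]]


Count bracket nesting levels:
'[' at pos 0: depth = 1
'[' at pos 3: depth = 2
'[' at pos 7: depth = 3
'[' at pos 13: depth = 4
Maximum depth reached: 4

4


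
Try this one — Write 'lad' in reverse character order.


Reverse 'lad' character by character: 'dal'.

dal


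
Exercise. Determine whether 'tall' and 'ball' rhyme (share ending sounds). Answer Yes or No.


Rime (stressed vowel + following sounds) of 'tall': -all = /ɔːl/
Rime of 'ball': -all = /ɔːl/
/ɔːl/ and /ɔːl/ are the same ending sound, so the words rhyme.

Yes


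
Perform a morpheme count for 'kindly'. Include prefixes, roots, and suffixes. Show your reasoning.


Decomposition: kind (root) + -ly (suffix) = 2 morpheme(s)

2 morphemes


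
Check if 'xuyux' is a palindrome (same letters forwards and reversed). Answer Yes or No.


Forward: 'xuyux'
Reversed: 'xuyux'
They are identical.

Yes


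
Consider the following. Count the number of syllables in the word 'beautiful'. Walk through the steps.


Break 'beautiful' into syllables: beau-ti-ful -> beau | ti | ful = 3 syllables

3 syllables


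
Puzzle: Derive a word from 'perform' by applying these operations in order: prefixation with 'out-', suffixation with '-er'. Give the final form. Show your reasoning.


Step 1: Add prefix 'out-' to 'perform' = 'outperform'
Step 2: Add suffix '-er' to 'outperform' = 'outperformer'

outperformer


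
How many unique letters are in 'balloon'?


Unique letters in 'balloon': {a, b, l, n, o} = 5 distinct letters.

5


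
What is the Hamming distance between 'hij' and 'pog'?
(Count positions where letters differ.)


Alignment:
Position 1: 'h' vs 'p' = DIFFER
Position 2: 'i' vs 'o' = DIFFER
Position 3: 'j' vs 'g' = DIFFER
Total differences: 3

3


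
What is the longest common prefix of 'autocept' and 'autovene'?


Compare from the start: 4 characters match: 'auto'. Mismatch at position 5: 'c' vs 'v'.

auto


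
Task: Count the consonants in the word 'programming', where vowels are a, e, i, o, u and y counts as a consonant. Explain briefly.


Consonants in 'programming': p, r, g, r, m, m, n, g = 8 consonants.

8


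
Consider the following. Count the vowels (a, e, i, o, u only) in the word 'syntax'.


Vowels in 'syntax': a = 1 vowels.

1


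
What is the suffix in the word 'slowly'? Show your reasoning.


The word 'slowly' = 'slow' (root) + '-ly' (suffix). The suffix is '-ly'.

ly


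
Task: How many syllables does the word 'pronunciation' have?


Break 'pronunciation' into syllables: pro-nun-ci-a-tion -> pro | nun | ci | a | tion = 5 syllables

5 syllables


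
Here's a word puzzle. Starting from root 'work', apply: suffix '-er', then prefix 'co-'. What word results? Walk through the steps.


Step 1: Add suffix '-er' to 'work' = 'worker'
Step 2: Add prefix 'co-' to 'worker' = 'coworker'

coworker


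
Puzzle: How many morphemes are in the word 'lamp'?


Decomposition: lamp (free morpheme) = 1 morpheme(s)

1 morphemes


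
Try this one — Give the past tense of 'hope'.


Apply rule: Add -d (word ends in -e). 'hope' becomes 'hoped'.

hoped


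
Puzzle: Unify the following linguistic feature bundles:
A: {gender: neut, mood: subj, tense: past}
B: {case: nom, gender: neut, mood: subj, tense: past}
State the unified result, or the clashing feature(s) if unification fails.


Compare features:
case: A=_ vs B=nom -> unified: nom
gender: A=neut vs B=neut -> unified: neut
mood: A=subj vs B=subj -> unified: subj
tense: A=past vs B=past -> unified: past
No clashes found.

Unified: {case: nom, gender: neut, mood: subj, tense: past}


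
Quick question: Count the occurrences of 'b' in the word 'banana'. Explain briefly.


Letter 'b' in 'banana': found at position(s) 1 = 1 occurrence(s).

1


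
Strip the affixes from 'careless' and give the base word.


Remove suffix '-less' from 'careless' to get root 'care'.

care


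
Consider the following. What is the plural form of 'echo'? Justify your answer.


Apply rule: Add -es (consonant + o). 'echo' becomes 'echoes'.

echoes


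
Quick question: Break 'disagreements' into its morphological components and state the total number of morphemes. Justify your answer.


Step 1: Identify prefix: 'dis' (meaning: not/apart)
Step 2: Identify root: 'agree'
Step 3: Identify suffix(es): 'ment, s'
Decomposition: dis- (prefix: not/apart) + agree (root) + -ment (suffix: action/result) + -s (plural)
Total morphemes: 4

4 morphemes (dis- (prefix: not/apart) + agree (root) + -ment (suffix: action/result) + -s (plural))


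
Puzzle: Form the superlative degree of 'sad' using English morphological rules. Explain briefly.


Apply superlative formation (double final consonant, add -est): 'sad' -> 'saddest'.

saddest


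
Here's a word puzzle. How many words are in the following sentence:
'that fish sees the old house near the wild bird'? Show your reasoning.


Split into words: that | fish | sees | the | old | house | near | the | wild | bird = 10 words.

10


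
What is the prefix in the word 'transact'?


The word 'transact' = 'trans' (prefix) + 'act' (root). The prefix is 'trans'.

trans


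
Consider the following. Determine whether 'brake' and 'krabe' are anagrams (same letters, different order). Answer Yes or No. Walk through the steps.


Sorted letters of 'brake': 'abekr'
Sorted letters of 'krabe': 'abekr'
They match.

Yes


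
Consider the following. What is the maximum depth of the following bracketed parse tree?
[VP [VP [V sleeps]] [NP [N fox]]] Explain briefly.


Count bracket nesting levels:
'[' at pos 0: depth = 1
'[' at pos 4: depth = 2
'[' at pos 8: depth = 3
'[' at pos 20: depth = 2
'[' at pos 24: depth = 3
Maximum depth reached: 3

3


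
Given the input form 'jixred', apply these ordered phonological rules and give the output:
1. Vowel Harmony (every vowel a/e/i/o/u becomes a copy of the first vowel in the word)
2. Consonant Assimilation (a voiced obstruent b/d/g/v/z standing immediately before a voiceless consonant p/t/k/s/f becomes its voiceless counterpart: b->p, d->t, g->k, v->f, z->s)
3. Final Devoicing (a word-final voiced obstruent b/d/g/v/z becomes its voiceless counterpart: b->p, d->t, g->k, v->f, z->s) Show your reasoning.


Starting form: 'jixred'
Rule 1: Vowel Harmony: all vowels become 'i' (matching first vowel). 'jixred' -> 'jixrid'
Rule 2: Consonant Assimilation: no voiced obstruent (b/d/g/v/z) stands immediately before a voiceless consonant (p/t/k/s/f). No change.
Rule 3: Final Devoicing: word-final voiced obstruent 'd' becomes voiceless 't'. 'jixrid' -> 'jixrit'
Final form: 'jixrit'

jixrit


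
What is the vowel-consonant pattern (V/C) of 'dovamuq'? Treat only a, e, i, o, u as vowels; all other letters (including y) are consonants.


Letter mapping: d = C, o = V, v = C, a = V, m = C, u = V, q = C.

CVCVCVC


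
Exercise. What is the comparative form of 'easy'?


Apply comparative formation (consonant + y: change y to i, add -er): 'easy' -> 'easier'.

easier


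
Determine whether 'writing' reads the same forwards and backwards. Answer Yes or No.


Forward: 'writing'
Reversed: 'gnitirw'
They differ.

No


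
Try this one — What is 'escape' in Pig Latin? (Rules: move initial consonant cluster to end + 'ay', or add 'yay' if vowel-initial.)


'escape' starts with a vowel, so add 'yay': 'escapeyay'.

escapeyay


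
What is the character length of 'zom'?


Spell out 'zom' and number each letter: z(1), o(2), m(3). Total: 3 letters.

3


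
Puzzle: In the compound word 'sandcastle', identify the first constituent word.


Split 'sandcastle' into 'sand' + 'castle'. The first part is 'sand'.

sand


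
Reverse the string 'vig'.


Reverse 'vig' character by character: 'giv'.

giv


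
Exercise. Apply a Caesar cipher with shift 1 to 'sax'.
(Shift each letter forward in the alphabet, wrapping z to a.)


Shift each letter by 1: s -> t, a -> b, x -> y. Result: 'tby'.

tby


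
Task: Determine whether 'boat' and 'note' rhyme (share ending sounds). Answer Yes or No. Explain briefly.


Rime (stressed vowel + following sounds) of 'boat': -oat = /oʊt/
Rime of 'note': -ote = /oʊt/
/oʊt/ and /oʊt/ are the same ending sound, so the words rhyme.

Yes


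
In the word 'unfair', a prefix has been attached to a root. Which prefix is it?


The word 'unfair' = 'un' (prefix) + 'fair' (root). The prefix is 'un'.

un


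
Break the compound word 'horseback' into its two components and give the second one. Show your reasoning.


Split 'horseback' into 'horse' + 'back'. The second part is 'back'.

back


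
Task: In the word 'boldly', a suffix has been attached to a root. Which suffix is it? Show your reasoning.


The word 'boldly' = 'bold' (root) + '-ly' (suffix). The suffix is '-ly'.

ly


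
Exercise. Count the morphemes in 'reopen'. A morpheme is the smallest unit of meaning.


Decomposition: re- (prefix) + open (root) = 2 morpheme(s)

2 morphemes


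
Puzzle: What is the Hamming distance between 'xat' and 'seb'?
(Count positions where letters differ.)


Alignment:
Position 1: 'x' vs 's' = DIFFER
Position 2: 'a' vs 'e' = DIFFER
Position 3: 't' vs 'b' = DIFFER
Total differences: 3

3


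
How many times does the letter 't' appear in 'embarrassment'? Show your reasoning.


Letter 't' in 'embarrassment': found at position(s) 13 = 1 occurrence(s).

1


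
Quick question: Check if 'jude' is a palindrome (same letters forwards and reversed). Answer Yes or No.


Forward: 'jude'
Reversed: 'eduj'
They differ.

No


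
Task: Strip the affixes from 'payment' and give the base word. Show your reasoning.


Remove suffix '-ment' from 'payment' to get root 'pay'.

pay


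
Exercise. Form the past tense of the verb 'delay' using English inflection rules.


Apply rule: Add -ed. 'delay' becomes 'delayed'.

delayed


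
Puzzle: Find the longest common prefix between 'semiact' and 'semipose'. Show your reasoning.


Compare from the start: 4 characters match: 'semi'. Mismatch at position 5: 'a' vs 'p'.

semi


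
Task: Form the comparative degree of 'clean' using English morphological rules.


Apply comparative formation (add -er): 'clean' -> 'cleaner'.

cleaner


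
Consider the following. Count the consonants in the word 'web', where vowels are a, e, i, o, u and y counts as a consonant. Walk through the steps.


Consonants in 'web': w, b = 2 consonants.

2


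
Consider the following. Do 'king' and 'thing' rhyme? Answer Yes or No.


Rime (stressed vowel + following sounds) of 'king': -ing = /ɪŋ/
Rime of 'thing': -ing = /ɪŋ/
/ɪŋ/ and /ɪŋ/ are the same ending sound, so the words rhyme.

Yes


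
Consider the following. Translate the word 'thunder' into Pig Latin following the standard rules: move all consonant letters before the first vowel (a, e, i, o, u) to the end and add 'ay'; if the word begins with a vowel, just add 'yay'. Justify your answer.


'thunder': move consonant cluster 'th' to end and add 'ay': 'underthay'.

underthay


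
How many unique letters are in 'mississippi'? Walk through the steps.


Unique letters in 'mississippi': {i, m, p, s} = 4 distinct letters.

4


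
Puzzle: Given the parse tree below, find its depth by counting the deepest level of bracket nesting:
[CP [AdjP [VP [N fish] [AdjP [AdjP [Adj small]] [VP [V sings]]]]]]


Count bracket nesting levels:
'[' at pos 0: depth = 1
'[' at pos 4: depth = 2
'[' at pos 10: depth = 3
'[' at pos 14: depth = 4
'[' at pos 23: depth = 4
'[' at pos 29: depth = 5
'[' at pos 35: depth = 6
'[' at pos 48: depth = 5
'[' at pos 52: depth = 6
Maximum depth reached: 6

6


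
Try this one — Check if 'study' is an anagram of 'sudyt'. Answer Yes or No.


Sorted letters of 'study': 'dstuy'
Sorted letters of 'sudyt': 'dstuy'
They match.

Yes


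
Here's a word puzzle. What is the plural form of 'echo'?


Apply rule: Add -es (consonant + o). 'echo' becomes 'echoes'.

echoes


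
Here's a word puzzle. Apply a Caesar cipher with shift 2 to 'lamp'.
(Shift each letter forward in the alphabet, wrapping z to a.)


Shift each letter by 2: l -> n, a -> c, m -> o, p -> r. Result: 'ncor'.

ncor


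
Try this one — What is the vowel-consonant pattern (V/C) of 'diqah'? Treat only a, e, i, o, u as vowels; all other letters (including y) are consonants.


Letter mapping: d = C, i = V, q = C, a = V, h = C.

CVCVC


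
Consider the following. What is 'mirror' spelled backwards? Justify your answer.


Reverse 'mirror' character by character: 'rorrim'.

rorrim


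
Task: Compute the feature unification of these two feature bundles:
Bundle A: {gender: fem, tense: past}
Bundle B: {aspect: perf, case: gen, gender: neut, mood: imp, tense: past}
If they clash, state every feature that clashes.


Compare features:
aspect: A=_ vs B=perf -> unified: perf
case: A=_ vs B=gen -> unified: gen
gender: A=fem vs B=neut -> CLASH
mood: A=_ vs B=imp -> unified: imp
tense: A=past vs B=past -> unified: past
Clash detected on feature 'gender' (fem vs neut); unification fails.

CLASH on 'gender' (fem vs neut)


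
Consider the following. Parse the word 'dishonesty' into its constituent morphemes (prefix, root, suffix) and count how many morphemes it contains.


Step 1: Identify prefix: 'dis' (meaning: not/apart)
Step 2: Identify root: 'honest'
Step 3: Identify suffix(es): 'y'
Decomposition: dis- (prefix: not/apart) + honest (root) + -y (suffix: quality)
Total morphemes: 3

3 morphemes (dis- (prefix: not/apart) + honest (root) + -y (suffix: quality))


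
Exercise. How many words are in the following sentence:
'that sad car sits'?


Split into words: that | sad | car | sits = 4 words.

4


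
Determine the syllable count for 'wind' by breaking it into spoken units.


Break 'wind' into syllables: wind -> wind = 1 syllable

1 syllable


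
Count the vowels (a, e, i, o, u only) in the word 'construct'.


Vowels in 'construct': o, u = 2 vowels.

2


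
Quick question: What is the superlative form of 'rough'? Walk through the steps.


Apply superlative formation (add -est): 'rough' -> 'roughest'.

roughest


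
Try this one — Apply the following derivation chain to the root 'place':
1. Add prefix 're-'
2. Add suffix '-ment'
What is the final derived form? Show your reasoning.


Step 1: Add prefix 're-' to 'place' = 'replace'
Step 2: Add suffix '-ment' to 'replace' = 'replacement'

replacement


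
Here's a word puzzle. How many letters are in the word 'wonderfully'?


Spell out 'wonderfully' and number each letter: w(1), o(2), n(3), d(4), e(5), r(6), f(7), u(8), l(9), l(10), y(11). Total: 11 letters.

11


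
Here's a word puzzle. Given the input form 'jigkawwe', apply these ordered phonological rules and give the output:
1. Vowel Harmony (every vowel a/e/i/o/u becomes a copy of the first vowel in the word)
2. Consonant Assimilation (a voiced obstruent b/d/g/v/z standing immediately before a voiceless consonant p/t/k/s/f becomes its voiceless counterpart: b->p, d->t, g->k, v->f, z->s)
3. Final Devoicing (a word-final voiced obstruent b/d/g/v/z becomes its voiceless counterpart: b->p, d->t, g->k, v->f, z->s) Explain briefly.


Starting form: 'jigkawwe'
Rule 1: Vowel Harmony: all vowels become 'i' (matching first vowel). 'jigkawwe' -> 'jigkiwwi'
Rule 2: Consonant Assimilation: voiced obstruent before voiceless consonant becomes voiceless ('gk' -> 'kk'). 'jigkiwwi' -> 'jikkiwwi'
Rule 3: Final Devoicing: the word ends in the vowel 'i', not a consonant. No change.
Final form: 'jikkiwwi'

jikkiwwi


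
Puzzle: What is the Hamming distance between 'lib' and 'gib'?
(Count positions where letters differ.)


Alignment:
Position 1: 'l' vs 'g' = DIFFER
Position 2: 'i' vs 'i' = match
Position 3: 'b' vs 'b' = match
Total differences: 1

1


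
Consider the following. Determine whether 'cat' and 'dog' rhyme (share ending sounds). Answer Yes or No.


Rime (stressed vowel + following sounds) of 'cat': -at = /æt/
Rime of 'dog': -og = /ɒg/
/æt/ and /ɒg/ are different ending sounds, so the words do not rhyme.

No


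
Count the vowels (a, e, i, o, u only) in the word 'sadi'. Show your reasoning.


Vowels in 'sadi': a, i = 2 vowels.

2


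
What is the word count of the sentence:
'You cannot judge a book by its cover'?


Split into words: You | cannot | judge | a | book | by | its | cover = 8 words.

8


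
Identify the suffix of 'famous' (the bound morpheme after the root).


The word 'famous' = 'fame' (root) + '-ous' (suffix). The suffix is '-ous'.

ous


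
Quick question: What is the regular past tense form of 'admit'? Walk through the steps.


Apply rule: Double final consonant and add -ed. 'admit' becomes 'admitted'.

admitted


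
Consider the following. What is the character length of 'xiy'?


Spell out 'xiy' and number each letter: x(1), i(2), y(3). Total: 3 letters.

3


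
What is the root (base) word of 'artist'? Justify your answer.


Remove suffix '-ist' from 'artist' to get root 'art'.

art


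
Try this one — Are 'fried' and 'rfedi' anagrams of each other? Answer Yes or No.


Sorted letters of 'fried': 'defir'
Sorted letters of 'rfedi': 'defir'
They match.

Yes


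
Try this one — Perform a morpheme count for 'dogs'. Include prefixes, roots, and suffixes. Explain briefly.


Decomposition: dog (root) + -s (plural) = 2 morpheme(s)

2 morphemes


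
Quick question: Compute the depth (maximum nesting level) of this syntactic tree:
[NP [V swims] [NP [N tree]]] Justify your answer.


Count bracket nesting levels:
'[' at pos 0: depth = 1
'[' at pos 4: depth = 2
'[' at pos 14: depth = 2
'[' at pos 18: depth = 3
Maximum depth reached: 3

3


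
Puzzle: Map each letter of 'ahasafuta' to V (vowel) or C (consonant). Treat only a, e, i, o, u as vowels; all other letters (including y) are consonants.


Letter mapping: a = V, h = C, a = V, s = C, a = V, f = C, u = V, t = C, a = V.

VCVCVCVCV


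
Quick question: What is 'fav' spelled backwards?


Reverse 'fav' character by character: 'vaf'.

vaf


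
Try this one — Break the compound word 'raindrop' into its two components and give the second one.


Split 'raindrop' into 'rain' + 'drop'. The second part is 'drop'.

drop


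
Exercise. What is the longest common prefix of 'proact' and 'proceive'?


Compare from the start: 3 characters match: 'pro'. Mismatch at position 4: 'a' vs 'c'.

pro


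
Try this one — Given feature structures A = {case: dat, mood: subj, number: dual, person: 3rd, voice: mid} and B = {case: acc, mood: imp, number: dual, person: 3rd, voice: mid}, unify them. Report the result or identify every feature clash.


Compare features:
case: A=dat vs B=acc -> CLASH
mood: A=subj vs B=imp -> CLASH
number: A=dual vs B=dual -> unified: dual
person: A=3rd vs B=3rd -> unified: 3rd
voice: A=mid vs B=mid -> unified: mid
Clashes detected on features 'case' (dat vs acc) and 'mood' (subj vs imp); unification fails.

CLASH on 'case' (dat vs acc) and 'mood' (subj vs imp)


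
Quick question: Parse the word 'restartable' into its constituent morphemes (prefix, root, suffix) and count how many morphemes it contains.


Step 1: Identify prefix: 're' (meaning: again)
Step 2: Identify root: 'start'
Step 3: Identify suffix(es): 'able'
Decomposition: re- (prefix: again) + start (root) + -able (suffix: capable of)
Total morphemes: 3

3 morphemes (re- (prefix: again) + start (root) + -able (suffix: capable of))


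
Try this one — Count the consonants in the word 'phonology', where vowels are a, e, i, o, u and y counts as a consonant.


Consonants in 'phonology': p, h, n, l, g, y = 6 consonants.

6


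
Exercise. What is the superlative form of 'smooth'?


Apply superlative formation (add -est): 'smooth' -> 'smoothest'.

smoothest


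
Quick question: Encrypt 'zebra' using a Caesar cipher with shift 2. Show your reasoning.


Shift each letter by 2: z -> b, e -> g, b -> d, r -> t, a -> c. Result: 'bgdtc'.

bgdtc


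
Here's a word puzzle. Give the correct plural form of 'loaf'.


Apply rule: Change -f to -ves. 'loaf' becomes 'loaves'.

loaves


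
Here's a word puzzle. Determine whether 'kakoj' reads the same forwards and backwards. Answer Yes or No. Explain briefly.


Forward: 'kakoj'
Reversed: 'jokak'
They differ.

No


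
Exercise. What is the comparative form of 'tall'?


Apply comparative formation (add -er): 'tall' -> 'taller'.

taller


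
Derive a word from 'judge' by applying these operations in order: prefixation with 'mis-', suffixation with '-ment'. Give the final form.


Step 1: Add prefix 'mis-' to 'judge' = 'misjudge'
Step 2: Add suffix '-ment' to 'misjudge' = 'misjudgment'

misjudgment


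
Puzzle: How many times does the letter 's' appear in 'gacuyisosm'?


Letter 's' in 'gacuyisosm': found at position(s) 7, 9 = 2 occurrence(s).

2


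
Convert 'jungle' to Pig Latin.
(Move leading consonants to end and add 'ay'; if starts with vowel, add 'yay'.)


'jungle': move consonant cluster 'j' to end and add 'ay': 'unglejay'.

unglejay


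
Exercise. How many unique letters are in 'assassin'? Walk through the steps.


Unique letters in 'assassin': {a, i, n, s} = 4 distinct letters.

4


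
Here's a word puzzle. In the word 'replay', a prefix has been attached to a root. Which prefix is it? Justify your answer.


The word 'replay' = 're' (prefix) + 'play' (root). The prefix is 're'.

re


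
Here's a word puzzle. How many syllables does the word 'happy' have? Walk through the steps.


Break 'happy' into syllables: hap-py -> hap | py = 2 syllables

2 syllables


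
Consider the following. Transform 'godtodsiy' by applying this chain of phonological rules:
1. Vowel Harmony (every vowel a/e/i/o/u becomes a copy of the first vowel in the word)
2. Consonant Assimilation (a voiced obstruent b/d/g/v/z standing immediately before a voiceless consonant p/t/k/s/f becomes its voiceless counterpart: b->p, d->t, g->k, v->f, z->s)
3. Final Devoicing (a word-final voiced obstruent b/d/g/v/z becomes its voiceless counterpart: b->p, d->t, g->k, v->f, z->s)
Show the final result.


Starting form: 'godtodsiy'
Rule 1: Vowel Harmony: all vowels become 'o' (matching first vowel). 'godtodsiy' -> 'godtodsoy'
Rule 2: Consonant Assimilation: voiced obstruent before voiceless consonant becomes voiceless ('dt' -> 'tt', 'ds' -> 'ts'). 'godtodsoy' -> 'gottotsoy'
Rule 3: Final Devoicing: final consonant 'y' is not one of the voiced obstruents b/d/g/v/z. No change.
Final form: 'gottotsoy'

gottotsoy


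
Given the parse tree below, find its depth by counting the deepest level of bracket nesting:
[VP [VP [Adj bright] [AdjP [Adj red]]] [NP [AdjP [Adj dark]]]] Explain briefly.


Count bracket nesting levels:
'[' at pos 0: depth = 1
'[' at pos 4: depth = 2
'[' at pos 8: depth = 3
'[' at pos 21: depth = 3
'[' at pos 27: depth = 4
'[' at pos 39: depth = 2
'[' at pos 43: depth = 3
'[' at pos 49: depth = 4
Maximum depth reached: 4

4


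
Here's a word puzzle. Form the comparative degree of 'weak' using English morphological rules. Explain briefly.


Apply comparative formation (add -er): 'weak' -> 'weaker'.

weaker


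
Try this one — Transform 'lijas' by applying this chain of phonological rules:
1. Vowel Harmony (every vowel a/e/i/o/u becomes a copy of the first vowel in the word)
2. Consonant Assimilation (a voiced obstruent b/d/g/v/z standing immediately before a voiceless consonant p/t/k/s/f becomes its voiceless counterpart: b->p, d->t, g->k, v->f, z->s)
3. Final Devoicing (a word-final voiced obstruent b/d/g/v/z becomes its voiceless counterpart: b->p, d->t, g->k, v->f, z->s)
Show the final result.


Starting form: 'lijas'
Rule 1: Vowel Harmony: all vowels become 'i' (matching first vowel). 'lijas' -> 'lijis'
Rule 2: Consonant Assimilation: no voiced obstruent (b/d/g/v/z) stands immediately before a voiceless consonant (p/t/k/s/f). No change.
Rule 3: Final Devoicing: final consonant 's' is not one of the voiced obstruents b/d/g/v/z. No change.
Final form: 'lijis'

lijis


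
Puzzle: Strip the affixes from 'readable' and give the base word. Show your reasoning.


Remove suffix '-able' from 'readable' to get root 'read'.

read


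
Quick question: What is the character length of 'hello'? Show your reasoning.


Spell out 'hello' and number each letter: h(1), e(2), l(3), l(4), o(5). Total: 5 letters.

5


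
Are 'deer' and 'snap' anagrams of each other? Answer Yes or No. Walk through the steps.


Sorted letters of 'deer': 'deer'
Sorted letters of 'snap': 'anps'
They do not match.

No


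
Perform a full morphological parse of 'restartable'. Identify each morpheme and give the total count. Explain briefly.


Step 1: Identify prefix: 're' (meaning: again)
Step 2: Identify root: 'start'
Step 3: Identify suffix(es): 'able'
Decomposition: re- (prefix: again) + start (root) + -able (suffix: capable of)
Total morphemes: 3

3 morphemes (re- (prefix: again) + start (root) + -able (suffix: capable of))


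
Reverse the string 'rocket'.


Reverse 'rocket' character by character: 'tekcor'.

tekcor


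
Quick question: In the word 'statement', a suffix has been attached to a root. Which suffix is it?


The word 'statement' = 'state' (root) + '-ment' (suffix). The suffix is '-ment'.

ment


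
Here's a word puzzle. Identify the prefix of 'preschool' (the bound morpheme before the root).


The word 'preschool' = 'pre' (prefix) + 'school' (root). The prefix is 'pre'.

pre


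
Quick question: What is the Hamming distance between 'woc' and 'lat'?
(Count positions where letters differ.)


Alignment:
Position 1: 'w' vs 'l' = DIFFER
Position 2: 'o' vs 'a' = DIFFER
Position 3: 'c' vs 't' = DIFFER
Total differences: 3

3


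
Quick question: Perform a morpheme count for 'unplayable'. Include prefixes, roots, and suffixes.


Decomposition: un- (prefix) + play (root) + -able (suffix) = 3 morpheme(s)

3 morphemes


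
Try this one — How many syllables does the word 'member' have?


Break 'member' into syllables: mem-ber -> mem | ber = 2 syllables

2 syllables


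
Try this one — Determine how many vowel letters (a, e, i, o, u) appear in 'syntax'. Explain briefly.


Vowels in 'syntax': a = 1 vowels.

1


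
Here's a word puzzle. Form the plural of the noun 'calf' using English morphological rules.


Apply rule: Change -f to -ves. 'calf' becomes 'calves'.

calves


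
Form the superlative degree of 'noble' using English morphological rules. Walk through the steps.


Apply superlative formation (ends in e: add -st): 'noble' -> 'noblest'.

noblest


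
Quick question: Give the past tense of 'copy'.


Apply rule: Change -y to -ied. 'copy' becomes 'copied'.

copied


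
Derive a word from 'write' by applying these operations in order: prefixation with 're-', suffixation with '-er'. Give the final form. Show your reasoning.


Step 1: Add prefix 're-' to 'write' = 'rewrite'
Step 2: Add suffix '-er' to 'rewrite' = 'rewriter'

rewriter


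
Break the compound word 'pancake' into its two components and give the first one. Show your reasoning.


Split 'pancake' into 'pan' + 'cake'. The first part is 'pan'.

pan


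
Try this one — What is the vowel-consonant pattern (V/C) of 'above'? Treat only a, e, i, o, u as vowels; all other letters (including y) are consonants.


Letter mapping: a = V, b = C, o = V, v = C, e = V.

VCVCV


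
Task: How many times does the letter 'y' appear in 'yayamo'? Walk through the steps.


Letter 'y' in 'yayamo': found at position(s) 1, 3 = 2 occurrence(s).

2


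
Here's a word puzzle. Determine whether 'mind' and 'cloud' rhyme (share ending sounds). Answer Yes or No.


Rime (stressed vowel + following sounds) of 'mind': -ind = /aɪnd/
Rime of 'cloud': -oud = /aʊd/
/aɪnd/ and /aʊd/ are different ending sounds, so the words do not rhyme.

No


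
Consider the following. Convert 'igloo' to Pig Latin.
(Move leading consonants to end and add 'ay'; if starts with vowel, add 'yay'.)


'igloo' starts with a vowel, so add 'yay': 'iglooyay'.

iglooyay


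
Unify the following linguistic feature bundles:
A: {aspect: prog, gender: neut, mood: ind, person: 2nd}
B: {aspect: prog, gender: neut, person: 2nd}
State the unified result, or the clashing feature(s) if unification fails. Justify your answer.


Compare features:
aspect: A=prog vs B=prog -> unified: prog
gender: A=neut vs B=neut -> unified: neut
mood: A=ind vs B=_ -> unified: ind
person: A=2nd vs B=2nd -> unified: 2nd
No clashes found.

Unified: {aspect: prog, gender: neut, mood: ind, person: 2nd}


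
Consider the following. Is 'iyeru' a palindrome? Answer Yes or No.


Forward: 'iyeru'
Reversed: 'ureyi'
They differ.

No


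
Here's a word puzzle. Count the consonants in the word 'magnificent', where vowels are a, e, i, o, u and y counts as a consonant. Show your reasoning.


Consonants in 'magnificent': m, g, n, f, c, n, t = 7 consonants.

7


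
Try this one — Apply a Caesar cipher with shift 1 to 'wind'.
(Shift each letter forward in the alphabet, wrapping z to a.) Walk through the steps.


Shift each letter by 1: w -> x, i -> j, n -> o, d -> e. Result: 'xjoe'.

xjoe


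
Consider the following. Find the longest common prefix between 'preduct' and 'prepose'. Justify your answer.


Compare from the start: 3 characters match: 'pre'. Mismatch at position 4: 'd' vs 'p'.

pre


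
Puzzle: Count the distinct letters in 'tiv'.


Unique letters in 'tiv': {i, t, v} = 3 distinct letters.

3


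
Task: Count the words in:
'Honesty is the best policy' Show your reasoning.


Split into words: Honesty | is | the | best | policy = 5 words.

5


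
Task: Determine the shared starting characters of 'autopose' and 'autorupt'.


Compare from the start: 4 characters match: 'auto'. Mismatch at position 5: 'p' vs 'r'.

auto


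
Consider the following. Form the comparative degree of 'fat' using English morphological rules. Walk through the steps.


Apply comparative formation (double final consonant, add -er): 'fat' -> 'fatter'.

fatter


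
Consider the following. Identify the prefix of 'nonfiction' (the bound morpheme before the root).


The word 'nonfiction' = 'non' (prefix) + 'fiction' (root). The prefix is 'non'.

non


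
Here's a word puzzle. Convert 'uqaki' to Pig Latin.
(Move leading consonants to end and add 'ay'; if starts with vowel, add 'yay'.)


'uqaki' starts with a vowel, so add 'yay': 'uqakiyay'.

uqakiyay


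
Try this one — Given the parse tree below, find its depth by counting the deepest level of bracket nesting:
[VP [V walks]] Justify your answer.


Count bracket nesting levels:
'[' at pos 0: depth = 1
'[' at pos 4: depth = 2
Maximum depth reached: 2

2


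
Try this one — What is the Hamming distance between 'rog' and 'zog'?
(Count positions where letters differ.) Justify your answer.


Alignment:
Position 1: 'r' vs 'z' = DIFFER
Position 2: 'o' vs 'o' = match
Position 3: 'g' vs 'g' = match
Total differences: 1

1


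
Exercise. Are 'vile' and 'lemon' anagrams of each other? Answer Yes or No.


Sorted letters of 'vile': 'eilv'
Sorted letters of 'lemon': 'elmno'
They do not match.

No


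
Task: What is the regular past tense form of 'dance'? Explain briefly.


Apply rule: Add -d (word ends in -e). 'dance' becomes 'danced'.

danced


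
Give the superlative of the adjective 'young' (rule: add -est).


Apply superlative formation (add -est): 'young' -> 'youngest'.

youngest


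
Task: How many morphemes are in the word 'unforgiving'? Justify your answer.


Decomposition: un- (prefix) + forgive (root) + -ing (suffix) = 3 morpheme(s)

3 morphemes


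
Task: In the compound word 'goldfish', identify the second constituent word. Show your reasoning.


Split 'goldfish' into 'gold' + 'fish'. The second part is 'fish'.

fish


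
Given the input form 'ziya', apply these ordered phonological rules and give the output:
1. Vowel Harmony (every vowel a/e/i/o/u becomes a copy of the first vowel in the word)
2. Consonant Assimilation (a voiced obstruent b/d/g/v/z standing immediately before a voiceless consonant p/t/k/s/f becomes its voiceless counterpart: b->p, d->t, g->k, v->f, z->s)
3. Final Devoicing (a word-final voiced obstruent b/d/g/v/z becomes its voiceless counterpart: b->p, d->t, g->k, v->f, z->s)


Starting form: 'ziya'
Rule 1: Vowel Harmony: all vowels become 'i' (matching first vowel). 'ziya' -> 'ziyi'
Rule 2: Consonant Assimilation: no voiced obstruent (b/d/g/v/z) stands immediately before a voiceless consonant (p/t/k/s/f). No change.
Rule 3: Final Devoicing: the word ends in the vowel 'i', not a consonant. No change.
Final form: 'ziyi'

ziyi


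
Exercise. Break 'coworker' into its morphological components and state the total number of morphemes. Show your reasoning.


Step 1: Identify prefix: 'co' (meaning: together)
Step 2: Identify root: 'work'
Step 3: Identify suffix(es): 'er'
Decomposition: co- (prefix: together) + work (root) + -er (suffix: one who)
Total morphemes: 3

3 morphemes (co- (prefix: together) + work (root) + -er (suffix: one who))


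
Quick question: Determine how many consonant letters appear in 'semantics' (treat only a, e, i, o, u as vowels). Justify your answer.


Consonants in 'semantics': s, m, n, t, c, s = 6 consonants.

6


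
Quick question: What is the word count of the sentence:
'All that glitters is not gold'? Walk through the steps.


Split into words: All | that | glitters | is | not | gold = 6 words.

6


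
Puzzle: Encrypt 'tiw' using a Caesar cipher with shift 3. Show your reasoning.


Shift each letter by 3: t -> w, i -> l, w -> z. Result: 'wlz'.

wlz


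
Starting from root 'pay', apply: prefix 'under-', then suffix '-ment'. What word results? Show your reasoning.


Step 1: Add prefix 'under-' to 'pay' = 'underpay'
Step 2: Add suffix '-ment' to 'underpay' = 'underpayment'

underpayment


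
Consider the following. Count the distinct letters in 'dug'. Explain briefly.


Unique letters in 'dug': {d, g, u} = 3 distinct letters.

3


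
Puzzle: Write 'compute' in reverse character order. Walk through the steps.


Reverse 'compute' character by character: 'etupmoc'.

etupmoc


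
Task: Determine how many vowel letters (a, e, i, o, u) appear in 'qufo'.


Vowels in 'qufo': u, o = 2 vowels.

2


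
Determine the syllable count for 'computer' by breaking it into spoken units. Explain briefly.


Break 'computer' into syllables: com-pu-ter -> com | pu | ter = 3 syllables

3 syllables


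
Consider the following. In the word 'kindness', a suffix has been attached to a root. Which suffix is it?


The word 'kindness' = 'kind' (root) + '-ness' (suffix). The suffix is '-ness'.

ness


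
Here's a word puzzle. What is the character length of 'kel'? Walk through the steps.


Spell out 'kel' and number each letter: k(1), e(2), l(3). Total: 3 letters.

3


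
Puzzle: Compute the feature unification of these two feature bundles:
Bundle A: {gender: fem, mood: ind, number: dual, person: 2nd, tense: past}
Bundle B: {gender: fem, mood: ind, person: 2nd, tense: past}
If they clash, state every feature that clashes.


Compare features:
gender: A=fem vs B=fem -> unified: fem
mood: A=ind vs B=ind -> unified: ind
number: A=dual vs B=_ -> unified: dual
person: A=2nd vs B=2nd -> unified: 2nd
tense: A=past vs B=past -> unified: past
No clashes found.

Unified: {gender: fem, mood: ind, number: dual, person: 2nd, tense: past}


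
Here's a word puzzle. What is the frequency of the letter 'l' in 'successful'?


Letter 'l' in 'successful': found at position(s) 10 = 1 occurrence(s).

1


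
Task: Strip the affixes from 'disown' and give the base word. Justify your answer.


Remove prefix 'dis' from 'disown' to get root 'own'.

own


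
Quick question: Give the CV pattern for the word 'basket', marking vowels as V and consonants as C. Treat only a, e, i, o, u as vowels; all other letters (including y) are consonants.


Letter mapping: b = C, a = V, s = C, k = C, e = V, t = C.

CVCCVC


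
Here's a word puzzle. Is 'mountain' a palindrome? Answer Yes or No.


Forward: 'mountain'
Reversed: 'niatnuom'
They differ.

No


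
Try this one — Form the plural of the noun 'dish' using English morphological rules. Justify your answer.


Apply rule: Add -es (sibilant/fricative ending). 'dish' becomes 'dishes'.

dishes


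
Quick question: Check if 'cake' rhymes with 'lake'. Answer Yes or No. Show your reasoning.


Rime (stressed vowel + following sounds) of 'cake': -ake = /eɪk/
Rime of 'lake': -ake = /eɪk/
/eɪk/ and /eɪk/ are the same ending sound, so the words rhyme.

Yes


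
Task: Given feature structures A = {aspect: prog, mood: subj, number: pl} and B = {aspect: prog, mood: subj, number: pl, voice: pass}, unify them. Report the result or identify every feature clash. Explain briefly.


Compare features:
aspect: A=prog vs B=prog -> unified: prog
mood: A=subj vs B=subj -> unified: subj
number: A=pl vs B=pl -> unified: pl
voice: A=_ vs B=pass -> unified: pass
No clashes found.

Unified: {aspect: prog, mood: subj, number: pl, voice: pass}


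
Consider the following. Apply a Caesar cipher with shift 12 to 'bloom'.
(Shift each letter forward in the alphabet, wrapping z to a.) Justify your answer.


Shift each letter by 12: b -> n, l -> x, o -> a, o -> a, m -> y. Result: 'nxaay'.

nxaay


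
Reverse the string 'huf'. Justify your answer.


Reverse 'huf' character by character: 'fuh'.

fuh


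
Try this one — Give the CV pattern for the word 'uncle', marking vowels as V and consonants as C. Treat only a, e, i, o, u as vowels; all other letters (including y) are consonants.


Letter mapping: u = V, n = C, c = C, l = C, e = V.

VCCCV


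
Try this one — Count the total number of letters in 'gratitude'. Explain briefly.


Spell out 'gratitude' and number each letter: g(1), r(2), a(3), t(4), i(5), t(6), u(7), d(8), e(9). Total: 9 letters.

9


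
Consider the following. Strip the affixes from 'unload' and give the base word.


Remove prefix 'un' from 'unload' to get root 'load'.

load


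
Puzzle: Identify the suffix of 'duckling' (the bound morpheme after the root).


The word 'duckling' = 'duck' (root) + '-ling' (suffix). The suffix is '-ling'.

ling


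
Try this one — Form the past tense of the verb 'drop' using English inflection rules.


Apply rule: Double final consonant and add -ed. 'drop' becomes 'dropped'.

dropped


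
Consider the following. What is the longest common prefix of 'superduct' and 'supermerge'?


Compare from the start: 5 characters match: 'super'. Mismatch at position 6: 'd' vs 'm'.

super


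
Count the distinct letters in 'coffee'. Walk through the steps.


Unique letters in 'coffee': {c, e, f, o} = 4 distinct letters.

4
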